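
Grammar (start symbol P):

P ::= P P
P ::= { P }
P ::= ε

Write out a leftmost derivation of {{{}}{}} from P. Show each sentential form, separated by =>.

P => {P} => {PP} => {PPP} => {{P}PP} => {{{P}}PP} => {{{}}PP} => {{{}}{P}P} => {{{}}{}P} => {{{}}{}}

P => {P}   [P ::= { P }]
{P} => {PP}   [P ::= P P]
{PP} => {PPP}   [P ::= P P]
{PPP} => {{P}PP}   [P ::= { P }]
{{P}PP} => {{{P}}PP}   [P ::= { P }]
{{{P}}PP} => {{{}}PP}   [P ::= ε]
{{{}}PP} => {{{}}{P}P}   [P ::= { P }]
{{{}}{P}P} => {{{}}{}P}   [P ::= ε]
{{{}}{}P} => {{{}}{}}   [P ::= ε]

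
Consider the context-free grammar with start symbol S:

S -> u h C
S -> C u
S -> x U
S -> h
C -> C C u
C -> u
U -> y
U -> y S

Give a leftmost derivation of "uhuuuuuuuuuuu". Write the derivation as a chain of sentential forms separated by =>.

S => uhC => uhCCu => uhCCuCu => uhCCuCuCu => uhCCuCuCuCu => uhCCuCuCuCuCu => uhuCuCuCuCuCu => uhuuuCuCuCuCu => uhuuuuuCuCuCu => uhuuuuuuuCuCu => uhuuuuuuuuuCu => uhuuuuuuuuuuu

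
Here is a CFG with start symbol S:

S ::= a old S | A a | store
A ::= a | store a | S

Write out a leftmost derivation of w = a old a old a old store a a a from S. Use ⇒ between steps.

S ⇒ A a   [S ::= A a]
A a ⇒ S a   [A ::= S]
S a ⇒ a old S a   [S ::= a old S]
a old S a ⇒ a old A a a   [S ::= A a]
a old A a a ⇒ a old S a a   [A ::= S]
a old S a a ⇒ a old a old S a a   [S ::= a old S]
a old a old S a a ⇒ a old a old A a a a   [S ::= A a]
a old a old A a a a ⇒ a old a old S a a a   [A ::= S]
a old a old S a a a ⇒ a old a old a old S a a a   [S ::= a old S]
a old a old a old S a a a ⇒ a old a old a old store a a a   [S ::= store]

S ⇒ A a ⇒ S a ⇒ a old S a ⇒ a old A a a ⇒ a old S a a ⇒ a old a old S a a ⇒ a old a old A a a a ⇒ a old a old S a a a ⇒ a old a old a old S a a a ⇒ a old a old a old store a a a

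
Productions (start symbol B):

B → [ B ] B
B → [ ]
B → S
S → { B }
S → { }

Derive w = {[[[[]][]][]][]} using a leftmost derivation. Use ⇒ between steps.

B ⇒ S   [B → S]
S ⇒ {B}   [S → { B }]
{B} ⇒ {[B]B}   [B → [ B ] B]
{[B]B} ⇒ {[[B]B]B}   [B → [ B ] B]
{[[B]B]B} ⇒ {[[[B]B]B]B}   [B → [ B ] B]
{[[[B]B]B]B} ⇒ {[[[[]]B]B]B}   [B → [ ]]
{[[[[]]B]B]B} ⇒ {[[[[]][]]B]B}   [B → [ ]]
{[[[[]][]]B]B} ⇒ {[[[[]][]][]]B}   [B → [ ]]
{[[[[]][]][]]B} ⇒ {[[[[]][]][]][]}   [B → [ ]]

B ⇒ S ⇒ {B} ⇒ {[B]B} ⇒ {[[B]B]B} ⇒ {[[[B]B]B]B} ⇒ {[[[[]]B]B]B} ⇒ {[[[[]][]]B]B} ⇒ {[[[[]][]][]]B} ⇒ {[[[[]][]][]][]}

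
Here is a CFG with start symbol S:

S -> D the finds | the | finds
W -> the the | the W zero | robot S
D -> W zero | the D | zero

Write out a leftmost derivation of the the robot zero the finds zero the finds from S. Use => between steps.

S => D the finds => the D the finds => the the D the finds => the the W zero the finds => the the robot S zero the finds => the the robot D the finds zero the finds => the the robot zero the finds zero the finds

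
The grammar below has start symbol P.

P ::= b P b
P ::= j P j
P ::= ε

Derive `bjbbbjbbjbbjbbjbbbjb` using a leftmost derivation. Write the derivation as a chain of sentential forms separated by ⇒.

P ⇒ bPb   [P ::= b P b]
bPb ⇒ bjPjb   [P ::= j P j]
bjPjb ⇒ bjbPbjb   [P ::= b P b]
bjbPbjb ⇒ bjbbPbbjb   [P ::= b P b]
bjbbPbbjb ⇒ bjbbbPbbbjb   [P ::= b P b]
bjbbbPbbbjb ⇒ bjbbbjPjbbbjb   [P ::= j P j]
bjbbbjPjbbbjb ⇒ bjbbbjbPbjbbbjb   [P ::= b P b]
bjbbbjbPbjbbbjb ⇒ bjbbbjbbPbbjbbbjb   [P ::= b P b]
bjbbbjbbPbbjbbbjb ⇒ bjbbbjbbjPjbbjbbbjb   [P ::= j P j]
bjbbbjbbjPjbbjbbbjb ⇒ bjbbbjbbjbPbjbbjbbbjb   [P ::= b P b]
bjbbbjbbjbPbjbbjbbbjb ⇒ bjbbbjbbjbbjbbjbbbjb   [P ::= ε]

P⇒bPb⇒bjPjb⇒bjbPbjb⇒bjbbPbbjb⇒bjbbbPbbbjb⇒bjbbbjPjbbbjb⇒bjbbbjbPbjbbbjb⇒bjbbbjbbPbbjbbbjb⇒bjbbbjbbjPjbbjbbbjb⇒bjbbbjbbjbPbjbbjbbbjb⇒bjbbbjbbjbbjbbjbbbjb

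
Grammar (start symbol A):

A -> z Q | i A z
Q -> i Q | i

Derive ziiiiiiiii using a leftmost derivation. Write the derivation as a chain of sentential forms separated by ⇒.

A⇒zQ⇒ziQ⇒ziiQ⇒ziiiQ⇒ziiiiQ⇒ziiiiiQ⇒ziiiiiiQ⇒ziiiiiiiQ⇒ziiiiiiiiQ⇒ziiiiiiiii

A ⇒ zQ   [A -> z Q]
zQ ⇒ ziQ   [Q -> i Q]
ziQ ⇒ ziiQ   [Q -> i Q]
ziiQ ⇒ ziiiQ   [Q -> i Q]
ziiiQ ⇒ ziiiiQ   [Q -> i Q]
ziiiiQ ⇒ ziiiiiQ   [Q -> i Q]
ziiiiiQ ⇒ ziiiiiiQ   [Q -> i Q]
ziiiiiiQ ⇒ ziiiiiiiQ   [Q -> i Q]
ziiiiiiiQ ⇒ ziiiiiiiiQ   [Q -> i Q]
ziiiiiiiiQ ⇒ ziiiiiiiii   [Q -> i]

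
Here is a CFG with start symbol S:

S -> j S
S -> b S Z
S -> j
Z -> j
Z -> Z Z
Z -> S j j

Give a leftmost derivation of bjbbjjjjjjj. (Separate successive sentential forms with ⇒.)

S ⇒ bSZ ⇒ bjZ ⇒ bjSjj ⇒ bjbSZjj ⇒ bjbbSZZjj ⇒ bjbbjZZjj ⇒ bjbbjZZZjj ⇒ bjbbjZZZZjj ⇒ bjbbjjZZZjj ⇒ bjbbjjjZZjj ⇒ bjbbjjjjZjj ⇒ bjbbjjjjjjj

S ⇒ bSZ   [S -> b S Z]
bSZ ⇒ bjZ   [S -> j]
bjZ ⇒ bjSjj   [Z -> S j j]
bjSjj ⇒ bjbSZjj   [S -> b S Z]
bjbSZjj ⇒ bjbbSZZjj   [S -> b S Z]
bjbbSZZjj ⇒ bjbbjZZjj   [S -> j]
bjbbjZZjj ⇒ bjbbjZZZjj   [Z -> Z Z]
bjbbjZZZjj ⇒ bjbbjZZZZjj   [Z -> Z Z]
bjbbjZZZZjj ⇒ bjbbjjZZZjj   [Z -> j]
bjbbjjZZZjj ⇒ bjbbjjjZZjj   [Z -> j]
bjbbjjjZZjj ⇒ bjbbjjjjZjj   [Z -> j]
bjbbjjjjZjj ⇒ bjbbjjjjjjj   [Z -> j]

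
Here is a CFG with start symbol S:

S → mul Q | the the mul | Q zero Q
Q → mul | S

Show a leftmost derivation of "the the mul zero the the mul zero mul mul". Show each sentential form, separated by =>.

S => Q zero Q => S zero Q => the the mul zero Q => the the mul zero S => the the mul zero Q zero Q => the the mul zero S zero Q => the the mul zero the the mul zero Q => the the mul zero the the mul zero S => the the mul zero the the mul zero mul Q => the the mul zero the the mul zero mul mul

S => Q zero Q   [S → Q zero Q]
Q zero Q => S zero Q   [Q → S]
S zero Q => the the mul zero Q   [S → the the mul]
the the mul zero Q => the the mul zero S   [Q → S]
the the mul zero S => the the mul zero Q zero Q   [S → Q zero Q]
the the mul zero Q zero Q => the the mul zero S zero Q   [Q → S]
the the mul zero S zero Q => the the mul zero the the mul zero Q   [S → the the mul]
the the mul zero the the mul zero Q => the the mul zero the the mul zero S   [Q → S]
the the mul zero the the mul zero S => the the mul zero the the mul zero mul Q   [S → mul Q]
the the mul zero the the mul zero mul Q => the the mul zero the the mul zero mul mul   [Q → mul]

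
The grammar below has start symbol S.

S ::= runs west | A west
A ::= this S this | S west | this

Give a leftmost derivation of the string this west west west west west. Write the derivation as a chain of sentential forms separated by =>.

S => A west   [S ::= A west]
A west => S west west   [A ::= S west]
S west west => A west west west   [S ::= A west]
A west west west => S west west west west   [A ::= S west]
S west west west west => A west west west west west   [S ::= A west]
A west west west west west => this west west west west west   [A ::= this]

S => A west => S west west => A west west west => S west west west west => A west west west west west => this west west west west west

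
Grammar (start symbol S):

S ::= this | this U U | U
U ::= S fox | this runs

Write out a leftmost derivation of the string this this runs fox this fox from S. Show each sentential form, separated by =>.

S => this U U => this S fox U => this U fox U => this this runs fox U => this this runs fox S fox => this this runs fox this fox

S => this U U   [S ::= this U U]
this U U => this S fox U   [U ::= S fox]
this S fox U => this U fox U   [S ::= U]
this U fox U => this this runs fox U   [U ::= this runs]
this this runs fox U => this this runs fox S fox   [U ::= S fox]
this this runs fox S fox => this this runs fox this fox   [S ::= this]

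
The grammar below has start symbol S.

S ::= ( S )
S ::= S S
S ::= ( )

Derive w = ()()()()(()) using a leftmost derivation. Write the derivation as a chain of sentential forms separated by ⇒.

S ⇒ SS   [S ::= S S]
SS ⇒ SSS   [S ::= S S]
SSS ⇒ ()SS   [S ::= ( )]
()SS ⇒ ()SSS   [S ::= S S]
()SSS ⇒ ()SSSS   [S ::= S S]
()SSSS ⇒ ()()SSS   [S ::= ( )]
()()SSS ⇒ ()()()SS   [S ::= ( )]
()()()SS ⇒ ()()()()S   [S ::= ( )]
()()()()S ⇒ ()()()()(S)   [S ::= ( S )]
()()()()(S) ⇒ ()()()()(())   [S ::= ( )]

S⇒SS⇒SSS⇒()SS⇒()SSS⇒()SSSS⇒()()SSS⇒()()()SS⇒()()()()S⇒()()()()(S)⇒()()()()(())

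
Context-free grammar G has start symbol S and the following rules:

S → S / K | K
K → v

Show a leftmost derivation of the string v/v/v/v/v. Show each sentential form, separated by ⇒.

S ⇒ S/K   [S → S / K]
S/K ⇒ S/K/K   [S → S / K]
S/K/K ⇒ S/K/K/K   [S → S / K]
S/K/K/K ⇒ S/K/K/K/K   [S → S / K]
S/K/K/K/K ⇒ K/K/K/K/K   [S → K]
K/K/K/K/K ⇒ v/K/K/K/K   [K → v]
v/K/K/K/K ⇒ v/v/K/K/K   [K → v]
v/v/K/K/K ⇒ v/v/v/K/K   [K → v]
v/v/v/K/K ⇒ v/v/v/v/K   [K → v]
v/v/v/v/K ⇒ v/v/v/v/v   [K → v]

S ⇒ S/K ⇒ S/K/K ⇒ S/K/K/K ⇒ S/K/K/K/K ⇒ K/K/K/K/K ⇒ v/K/K/K/K ⇒ v/v/K/K/K ⇒ v/v/v/K/K ⇒ v/v/v/v/K ⇒ v/v/v/v/v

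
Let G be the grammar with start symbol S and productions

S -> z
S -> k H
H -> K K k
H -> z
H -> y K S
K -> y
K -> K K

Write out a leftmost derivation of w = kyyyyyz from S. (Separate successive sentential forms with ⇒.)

S ⇒ kH   [S -> k H]
kH ⇒ kyKS   [H -> y K S]
kyKS ⇒ kyKKS   [K -> K K]
kyKKS ⇒ kyKKKS   [K -> K K]
kyKKKS ⇒ kyKKKKS   [K -> K K]
kyKKKKS ⇒ kyyKKKS   [K -> y]
kyyKKKS ⇒ kyyyKKS   [K -> y]
kyyyKKS ⇒ kyyyyKS   [K -> y]
kyyyyKS ⇒ kyyyyyS   [K -> y]
kyyyyyS ⇒ kyyyyyz   [S -> z]

S ⇒ kH ⇒ kyKS ⇒ kyKKS ⇒ kyKKKS ⇒ kyKKKKS ⇒ kyyKKKS ⇒ kyyyKKS ⇒ kyyyyKS ⇒ kyyyyyS ⇒ kyyyyyz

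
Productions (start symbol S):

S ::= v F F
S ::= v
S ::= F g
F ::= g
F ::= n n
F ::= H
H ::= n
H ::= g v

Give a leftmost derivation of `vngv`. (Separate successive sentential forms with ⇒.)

S ⇒ vFF ⇒ vHF ⇒ vnF ⇒ vnH ⇒ vngv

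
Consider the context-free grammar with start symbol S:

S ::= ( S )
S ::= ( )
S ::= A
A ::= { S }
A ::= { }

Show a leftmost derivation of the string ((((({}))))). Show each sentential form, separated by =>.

S => (S)   [S ::= ( S )]
(S) => ((S))   [S ::= ( S )]
((S)) => (((S)))   [S ::= ( S )]
(((S))) => ((((S))))   [S ::= ( S )]
((((S)))) => (((((S)))))   [S ::= ( S )]
(((((S))))) => (((((A)))))   [S ::= A]
(((((A))))) => ((((({})))))   [A ::= { }]

S => (S) => ((S)) => (((S))) => ((((S)))) => (((((S))))) => (((((A))))) => ((((({})))))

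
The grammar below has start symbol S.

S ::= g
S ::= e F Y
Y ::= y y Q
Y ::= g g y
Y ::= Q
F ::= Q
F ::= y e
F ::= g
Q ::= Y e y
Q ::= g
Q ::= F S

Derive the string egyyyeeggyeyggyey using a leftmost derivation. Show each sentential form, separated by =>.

S => eFY => egY => egyyQ => egyyFS => egyyyeS => egyyyeeFY => egyyyeeQY => egyyyeeYeyY => egyyyeeggyeyY => egyyyeeggyeyQ => egyyyeeggyeyYey => egyyyeeggyeyggyey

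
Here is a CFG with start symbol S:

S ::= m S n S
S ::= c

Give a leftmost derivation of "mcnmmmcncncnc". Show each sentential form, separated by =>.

S => mSnS => mcnS => mcnmSnS => mcnmmSnSnS => mcnmmmSnSnSnS => mcnmmmcnSnSnS => mcnmmmcncnSnS => mcnmmmcncncnS => mcnmmmcncncnc

S => mSnS   [S ::= m S n S]
mSnS => mcnS   [S ::= c]
mcnS => mcnmSnS   [S ::= m S n S]
mcnmSnS => mcnmmSnSnS   [S ::= m S n S]
mcnmmSnSnS => mcnmmmSnSnSnS   [S ::= m S n S]
mcnmmmSnSnSnS => mcnmmmcnSnSnS   [S ::= c]
mcnmmmcnSnSnS => mcnmmmcncnSnS   [S ::= c]
mcnmmmcncnSnS => mcnmmmcncncnS   [S ::= c]
mcnmmmcncncnS => mcnmmmcncncnc   [S ::= c]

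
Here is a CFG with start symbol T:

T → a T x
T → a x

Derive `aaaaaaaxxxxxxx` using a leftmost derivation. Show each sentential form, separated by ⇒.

T⇒aTx⇒aaTxx⇒aaaTxxx⇒aaaaTxxxx⇒aaaaaTxxxxx⇒aaaaaaTxxxxxx⇒aaaaaaaxxxxxxx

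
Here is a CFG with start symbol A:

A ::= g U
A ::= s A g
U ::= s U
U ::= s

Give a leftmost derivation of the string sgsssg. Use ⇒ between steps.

A ⇒ sAg   [A ::= s A g]
sAg ⇒ sgUg   [A ::= g U]
sgUg ⇒ sgsUg   [U ::= s U]
sgsUg ⇒ sgssUg   [U ::= s U]
sgssUg ⇒ sgsssg   [U ::= s]

A ⇒ sAg ⇒ sgUg ⇒ sgsUg ⇒ sgssUg ⇒ sgsssg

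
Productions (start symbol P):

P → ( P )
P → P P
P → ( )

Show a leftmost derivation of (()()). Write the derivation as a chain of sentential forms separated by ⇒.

P ⇒ (P)   [P → ( P )]
(P) ⇒ (PP)   [P → P P]
(PP) ⇒ (()P)   [P → ( )]
(()P) ⇒ (()())   [P → ( )]

P ⇒ (P) ⇒ (PP) ⇒ (()P) ⇒ (()())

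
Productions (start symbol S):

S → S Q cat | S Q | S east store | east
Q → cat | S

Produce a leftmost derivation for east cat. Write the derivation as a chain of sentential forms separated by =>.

S => S Q => east Q => east cat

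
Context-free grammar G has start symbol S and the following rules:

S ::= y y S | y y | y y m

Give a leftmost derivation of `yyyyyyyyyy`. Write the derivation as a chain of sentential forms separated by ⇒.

S⇒yyS⇒yyyyS⇒yyyyyyS⇒yyyyyyyyS⇒yyyyyyyyyy

S ⇒ yyS   [S ::= y y S]
yyS ⇒ yyyyS   [S ::= y y S]
yyyyS ⇒ yyyyyyS   [S ::= y y S]
yyyyyyS ⇒ yyyyyyyyS   [S ::= y y S]
yyyyyyyyS ⇒ yyyyyyyyyy   [S ::= y y]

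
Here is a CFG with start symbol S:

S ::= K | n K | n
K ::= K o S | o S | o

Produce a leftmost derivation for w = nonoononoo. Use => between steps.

S => nK => nKoS => nKoSoS => nKoSoSoS => noSoSoSoS => nonoSoSoS => nonoKoSoS => nonooSoSoS => nonoonoSoS => nonoononoS => nonoononoK => nonoononoo

S => nK   [S ::= n K]
nK => nKoS   [K ::= K o S]
nKoS => nKoSoS   [K ::= K o S]
nKoSoS => nKoSoSoS   [K ::= K o S]
nKoSoSoS => noSoSoSoS   [K ::= o S]
noSoSoSoS => nonoSoSoS   [S ::= n]
nonoSoSoS => nonoKoSoS   [S ::= K]
nonoKoSoS => nonooSoSoS   [K ::= o S]
nonooSoSoS => nonoonoSoS   [S ::= n]
nonoonoSoS => nonoononoS   [S ::= n]
nonoononoS => nonoononoK   [S ::= K]
nonoononoK => nonoononoo   [K ::= o]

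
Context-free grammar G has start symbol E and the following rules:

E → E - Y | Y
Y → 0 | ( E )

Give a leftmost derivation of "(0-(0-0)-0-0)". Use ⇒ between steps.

E ⇒ Y ⇒ (E) ⇒ (E-Y) ⇒ (E-Y-Y) ⇒ (E-Y-Y-Y) ⇒ (Y-Y-Y-Y) ⇒ (0-Y-Y-Y) ⇒ (0-(E)-Y-Y) ⇒ (0-(E-Y)-Y-Y) ⇒ (0-(Y-Y)-Y-Y) ⇒ (0-(0-Y)-Y-Y) ⇒ (0-(0-0)-Y-Y) ⇒ (0-(0-0)-0-Y) ⇒ (0-(0-0)-0-0)

E ⇒ Y   [E → Y]
Y ⇒ (E)   [Y → ( E )]
(E) ⇒ (E-Y)   [E → E - Y]
(E-Y) ⇒ (E-Y-Y)   [E → E - Y]
(E-Y-Y) ⇒ (E-Y-Y-Y)   [E → E - Y]
(E-Y-Y-Y) ⇒ (Y-Y-Y-Y)   [E → Y]
(Y-Y-Y-Y) ⇒ (0-Y-Y-Y)   [Y → 0]
(0-Y-Y-Y) ⇒ (0-(E)-Y-Y)   [Y → ( E )]
(0-(E)-Y-Y) ⇒ (0-(E-Y)-Y-Y)   [E → E - Y]
(0-(E-Y)-Y-Y) ⇒ (0-(Y-Y)-Y-Y)   [E → Y]
(0-(Y-Y)-Y-Y) ⇒ (0-(0-Y)-Y-Y)   [Y → 0]
(0-(0-Y)-Y-Y) ⇒ (0-(0-0)-Y-Y)   [Y → 0]
(0-(0-0)-Y-Y) ⇒ (0-(0-0)-0-Y)   [Y → 0]
(0-(0-0)-0-Y) ⇒ (0-(0-0)-0-0)   [Y → 0]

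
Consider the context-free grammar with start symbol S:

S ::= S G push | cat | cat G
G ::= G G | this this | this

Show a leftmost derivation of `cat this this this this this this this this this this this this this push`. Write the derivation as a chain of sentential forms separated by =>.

S => S G push => cat G G push => cat G G G push => cat G G G G push => cat G G G G G push => cat G G G G G G push => cat G G G G G G G push => cat this this G G G G G G push => cat this this this G G G G G push => cat this this this this this G G G G push => cat this this this this this this this G G G push => cat this this this this this this this this this G G push => cat this this this this this this this this this this this G push => cat this this this this this this this this this this this this this push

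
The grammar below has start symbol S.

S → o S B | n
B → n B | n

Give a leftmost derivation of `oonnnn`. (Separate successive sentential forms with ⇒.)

S ⇒ oSB ⇒ ooSBB ⇒ oonBB ⇒ oonnBB ⇒ oonnnB ⇒ oonnnn

S ⇒ oSB   [S → o S B]
oSB ⇒ ooSBB   [S → o S B]
ooSBB ⇒ oonBB   [S → n]
oonBB ⇒ oonnBB   [B → n B]
oonnBB ⇒ oonnnB   [B → n]
oonnnB ⇒ oonnnn   [B → n]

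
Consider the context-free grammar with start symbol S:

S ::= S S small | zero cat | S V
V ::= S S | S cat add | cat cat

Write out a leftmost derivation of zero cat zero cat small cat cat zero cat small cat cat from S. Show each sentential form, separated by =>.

S => S V => S S small V => S V S small V => S S small V S small V => zero cat S small V S small V => zero cat zero cat small V S small V => zero cat zero cat small cat cat S small V => zero cat zero cat small cat cat zero cat small V => zero cat zero cat small cat cat zero cat small cat cat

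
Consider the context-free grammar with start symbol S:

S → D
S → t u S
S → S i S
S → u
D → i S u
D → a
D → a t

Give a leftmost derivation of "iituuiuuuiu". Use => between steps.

S => SiS => DiS => iSuiS => iDuiS => iiSuuiS => iiSiSuuiS => iituSiSuuiS => iituuiSuuiS => iituuiuuuiS => iituuiuuuiu

S => SiS   [S → S i S]
SiS => DiS   [S → D]
DiS => iSuiS   [D → i S u]
iSuiS => iDuiS   [S → D]
iDuiS => iiSuuiS   [D → i S u]
iiSuuiS => iiSiSuuiS   [S → S i S]
iiSiSuuiS => iituSiSuuiS   [S → t u S]
iituSiSuuiS => iituuiSuuiS   [S → u]
iituuiSuuiS => iituuiuuuiS   [S → u]
iituuiuuuiS => iituuiuuuiu   [S → u]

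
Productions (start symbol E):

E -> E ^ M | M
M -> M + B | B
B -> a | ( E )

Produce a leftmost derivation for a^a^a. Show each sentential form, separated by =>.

E => E^M => E^M^M => M^M^M => B^M^M => a^M^M => a^B^M => a^a^M => a^a^B => a^a^a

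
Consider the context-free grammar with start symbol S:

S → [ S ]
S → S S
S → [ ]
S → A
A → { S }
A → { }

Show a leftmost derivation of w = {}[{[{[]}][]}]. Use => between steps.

S => SS => AS => {}S => {}[S] => {}[A] => {}[{S}] => {}[{SS}] => {}[{[S]S}] => {}[{[A]S}] => {}[{[{S}]S}] => {}[{[{[]}]S}] => {}[{[{[]}][]}]

S => SS   [S → S S]
SS => AS   [S → A]
AS => {}S   [A → { }]
{}S => {}[S]   [S → [ S ]]
{}[S] => {}[A]   [S → A]
{}[A] => {}[{S}]   [A → { S }]
{}[{S}] => {}[{SS}]   [S → S S]
{}[{SS}] => {}[{[S]S}]   [S → [ S ]]
{}[{[S]S}] => {}[{[A]S}]   [S → A]
{}[{[A]S}] => {}[{[{S}]S}]   [A → { S }]
{}[{[{S}]S}] => {}[{[{[]}]S}]   [S → [ ]]
{}[{[{[]}]S}] => {}[{[{[]}][]}]   [S → [ ]]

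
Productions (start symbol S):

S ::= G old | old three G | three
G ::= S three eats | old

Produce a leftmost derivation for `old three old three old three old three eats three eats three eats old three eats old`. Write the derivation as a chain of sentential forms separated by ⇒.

S ⇒ G old ⇒ S three eats old ⇒ G old three eats old ⇒ S three eats old three eats old ⇒ old three G three eats old three eats old ⇒ old three S three eats three eats old three eats old ⇒ old three old three G three eats three eats old three eats old ⇒ old three old three S three eats three eats three eats old three eats old ⇒ old three old three old three G three eats three eats three eats old three eats old ⇒ old three old three old three old three eats three eats three eats old three eats old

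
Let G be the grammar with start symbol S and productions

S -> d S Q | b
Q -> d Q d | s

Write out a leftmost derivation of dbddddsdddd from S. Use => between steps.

S => dSQ   [S -> d S Q]
dSQ => dbQ   [S -> b]
dbQ => dbdQd   [Q -> d Q d]
dbdQd => dbddQdd   [Q -> d Q d]
dbddQdd => dbdddQddd   [Q -> d Q d]
dbdddQddd => dbddddQdddd   [Q -> d Q d]
dbddddQdddd => dbddddsdddd   [Q -> s]

S=>dSQ=>dbQ=>dbdQd=>dbddQdd=>dbdddQddd=>dbddddQdddd=>dbddddsdddd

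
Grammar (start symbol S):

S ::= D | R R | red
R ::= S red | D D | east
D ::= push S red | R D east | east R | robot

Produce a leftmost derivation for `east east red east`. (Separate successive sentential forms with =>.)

S => R R   [S ::= R R]
R R => S red R   [R ::= S red]
S red R => R R red R   [S ::= R R]
R R red R => east R red R   [R ::= east]
east R red R => east east red R   [R ::= east]
east east red R => east east red east   [R ::= east]

S => R R => S red R => R R red R => east R red R => east east red R => east east red east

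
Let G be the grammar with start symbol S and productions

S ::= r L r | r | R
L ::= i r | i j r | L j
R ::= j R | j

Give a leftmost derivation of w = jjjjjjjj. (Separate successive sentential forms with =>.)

S => R => jR => jjR => jjjR => jjjjR => jjjjjR => jjjjjjR => jjjjjjjR => jjjjjjjj

S => R   [S ::= R]
R => jR   [R ::= j R]
jR => jjR   [R ::= j R]
jjR => jjjR   [R ::= j R]
jjjR => jjjjR   [R ::= j R]
jjjjR => jjjjjR   [R ::= j R]
jjjjjR => jjjjjjR   [R ::= j R]
jjjjjjR => jjjjjjjR   [R ::= j R]
jjjjjjjR => jjjjjjjj   [R ::= j]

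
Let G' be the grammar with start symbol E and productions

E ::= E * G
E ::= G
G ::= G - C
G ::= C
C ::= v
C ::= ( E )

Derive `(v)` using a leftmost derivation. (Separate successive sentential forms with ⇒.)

E ⇒ G   [E ::= G]
G ⇒ C   [G ::= C]
C ⇒ (E)   [C ::= ( E )]
(E) ⇒ (G)   [E ::= G]
(G) ⇒ (C)   [G ::= C]
(C) ⇒ (v)   [C ::= v]

E ⇒ G ⇒ C ⇒ (E) ⇒ (G) ⇒ (C) ⇒ (v)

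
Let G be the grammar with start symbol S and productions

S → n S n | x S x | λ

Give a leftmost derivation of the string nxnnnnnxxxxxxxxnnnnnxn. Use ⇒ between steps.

S ⇒ nSn   [S → n S n]
nSn ⇒ nxSxn   [S → x S x]
nxSxn ⇒ nxnSnxn   [S → n S n]
nxnSnxn ⇒ nxnnSnnxn   [S → n S n]
nxnnSnnxn ⇒ nxnnnSnnnxn   [S → n S n]
nxnnnSnnnxn ⇒ nxnnnnSnnnnxn   [S → n S n]
nxnnnnSnnnnxn ⇒ nxnnnnnSnnnnnxn   [S → n S n]
nxnnnnnSnnnnnxn ⇒ nxnnnnnxSxnnnnnxn   [S → x S x]
nxnnnnnxSxnnnnnxn ⇒ nxnnnnnxxSxxnnnnnxn   [S → x S x]
nxnnnnnxxSxxnnnnnxn ⇒ nxnnnnnxxxSxxxnnnnnxn   [S → x S x]
nxnnnnnxxxSxxxnnnnnxn ⇒ nxnnnnnxxxxSxxxxnnnnnxn   [S → x S x]
nxnnnnnxxxxSxxxxnnnnnxn ⇒ nxnnnnnxxxxxxxxnnnnnxn   [S → λ]

S⇒nSn⇒nxSxn⇒nxnSnxn⇒nxnnSnnxn⇒nxnnnSnnnxn⇒nxnnnnSnnnnxn⇒nxnnnnnSnnnnnxn⇒nxnnnnnxSxnnnnnxn⇒nxnnnnnxxSxxnnnnnxn⇒nxnnnnnxxxSxxxnnnnnxn⇒nxnnnnnxxxxSxxxxnnnnnxn⇒nxnnnnnxxxxxxxxnnnnnxn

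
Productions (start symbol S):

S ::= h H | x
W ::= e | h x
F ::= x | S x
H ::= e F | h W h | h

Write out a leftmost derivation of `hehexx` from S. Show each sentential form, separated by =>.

S => hH   [S ::= h H]
hH => heF   [H ::= e F]
heF => heSx   [F ::= S x]
heSx => hehHx   [S ::= h H]
hehHx => heheFx   [H ::= e F]
heheFx => hehexx   [F ::= x]

S => hH => heF => heSx => hehHx => heheFx => hehexx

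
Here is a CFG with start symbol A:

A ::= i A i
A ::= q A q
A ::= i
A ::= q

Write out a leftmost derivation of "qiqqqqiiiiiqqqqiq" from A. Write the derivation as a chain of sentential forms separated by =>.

A => qAq => qiAiq => qiqAqiq => qiqqAqqiq => qiqqqAqqqiq => qiqqqqAqqqqiq => qiqqqqiAiqqqqiq => qiqqqqiiAiiqqqqiq => qiqqqqiiiiiqqqqiq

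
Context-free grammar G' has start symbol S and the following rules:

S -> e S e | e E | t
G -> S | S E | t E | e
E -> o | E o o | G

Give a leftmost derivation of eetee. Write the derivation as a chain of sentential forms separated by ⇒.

S⇒eSe⇒eeSee⇒eetee

S ⇒ eSe   [S -> e S e]
eSe ⇒ eeSee   [S -> e S e]
eeSee ⇒ eetee   [S -> t]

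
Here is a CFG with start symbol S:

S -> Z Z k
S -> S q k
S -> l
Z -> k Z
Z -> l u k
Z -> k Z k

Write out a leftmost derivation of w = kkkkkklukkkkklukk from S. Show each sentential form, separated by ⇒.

S⇒ZZk⇒kZkZk⇒kkZkZk⇒kkkZkkZk⇒kkkkZkkkZk⇒kkkkkZkkkkZk⇒kkkkkkZkkkkZk⇒kkkkkklukkkkkZk⇒kkkkkklukkkkklukk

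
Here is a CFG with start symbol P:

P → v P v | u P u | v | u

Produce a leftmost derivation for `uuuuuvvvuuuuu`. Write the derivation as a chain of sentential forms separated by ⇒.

P⇒uPu⇒uuPuu⇒uuuPuuu⇒uuuuPuuuu⇒uuuuuPuuuuu⇒uuuuuvPvuuuuu⇒uuuuuvvvuuuuu

P ⇒ uPu   [P → u P u]
uPu ⇒ uuPuu   [P → u P u]
uuPuu ⇒ uuuPuuu   [P → u P u]
uuuPuuu ⇒ uuuuPuuuu   [P → u P u]
uuuuPuuuu ⇒ uuuuuPuuuuu   [P → u P u]
uuuuuPuuuuu ⇒ uuuuuvPvuuuuu   [P → v P v]
uuuuuvPvuuuuu ⇒ uuuuuvvvuuuuu   [P → v]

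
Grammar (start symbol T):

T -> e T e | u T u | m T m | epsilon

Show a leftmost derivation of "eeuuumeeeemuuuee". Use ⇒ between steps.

T ⇒ eTe   [T -> e T e]
eTe ⇒ eeTee   [T -> e T e]
eeTee ⇒ eeuTuee   [T -> u T u]
eeuTuee ⇒ eeuuTuuee   [T -> u T u]
eeuuTuuee ⇒ eeuuuTuuuee   [T -> u T u]
eeuuuTuuuee ⇒ eeuuumTmuuuee   [T -> m T m]
eeuuumTmuuuee ⇒ eeuuumeTemuuuee   [T -> e T e]
eeuuumeTemuuuee ⇒ eeuuumeeTeemuuuee   [T -> e T e]
eeuuumeeTeemuuuee ⇒ eeuuumeeeemuuuee   [T -> epsilon]

T ⇒ eTe ⇒ eeTee ⇒ eeuTuee ⇒ eeuuTuuee ⇒ eeuuuTuuuee ⇒ eeuuumTmuuuee ⇒ eeuuumeTemuuuee ⇒ eeuuumeeTeemuuuee ⇒ eeuuumeeeemuuuee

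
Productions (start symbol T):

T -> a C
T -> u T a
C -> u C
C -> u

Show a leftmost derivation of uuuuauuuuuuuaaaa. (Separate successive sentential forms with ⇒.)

T⇒uTa⇒uuTaa⇒uuuTaaa⇒uuuuTaaaa⇒uuuuaCaaaa⇒uuuuauCaaaa⇒uuuuauuCaaaa⇒uuuuauuuCaaaa⇒uuuuauuuuCaaaa⇒uuuuauuuuuCaaaa⇒uuuuauuuuuuCaaaa⇒uuuuauuuuuuuaaaa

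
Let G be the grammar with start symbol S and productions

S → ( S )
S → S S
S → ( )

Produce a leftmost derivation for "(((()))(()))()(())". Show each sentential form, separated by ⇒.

S ⇒ SS   [S → S S]
SS ⇒ (S)S   [S → ( S )]
(S)S ⇒ (SS)S   [S → S S]
(SS)S ⇒ ((S)S)S   [S → ( S )]
((S)S)S ⇒ (((S))S)S   [S → ( S )]
(((S))S)S ⇒ (((()))S)S   [S → ( )]
(((()))S)S ⇒ (((()))(S))S   [S → ( S )]
(((()))(S))S ⇒ (((()))(()))S   [S → ( )]
(((()))(()))S ⇒ (((()))(()))SS   [S → S S]
(((()))(()))SS ⇒ (((()))(()))()S   [S → ( )]
(((()))(()))()S ⇒ (((()))(()))()(S)   [S → ( S )]
(((()))(()))()(S) ⇒ (((()))(()))()(())   [S → ( )]

S⇒SS⇒(S)S⇒(SS)S⇒((S)S)S⇒(((S))S)S⇒(((()))S)S⇒(((()))(S))S⇒(((()))(()))S⇒(((()))(()))SS⇒(((()))(()))()S⇒(((()))(()))()(S)⇒(((()))(()))()(())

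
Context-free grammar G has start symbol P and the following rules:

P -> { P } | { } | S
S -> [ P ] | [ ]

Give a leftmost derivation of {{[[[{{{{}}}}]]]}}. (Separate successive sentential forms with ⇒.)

P ⇒ {P}   [P -> { P }]
{P} ⇒ {{P}}   [P -> { P }]
{{P}} ⇒ {{S}}   [P -> S]
{{S}} ⇒ {{[P]}}   [S -> [ P ]]
{{[P]}} ⇒ {{[S]}}   [P -> S]
{{[S]}} ⇒ {{[[P]]}}   [S -> [ P ]]
{{[[P]]}} ⇒ {{[[S]]}}   [P -> S]
{{[[S]]}} ⇒ {{[[[P]]]}}   [S -> [ P ]]
{{[[[P]]]}} ⇒ {{[[[{P}]]]}}   [P -> { P }]
{{[[[{P}]]]}} ⇒ {{[[[{{P}}]]]}}   [P -> { P }]
{{[[[{{P}}]]]}} ⇒ {{[[[{{{P}}}]]]}}   [P -> { P }]
{{[[[{{{P}}}]]]}} ⇒ {{[[[{{{{}}}}]]]}}   [P -> { }]

P ⇒ {P} ⇒ {{P}} ⇒ {{S}} ⇒ {{[P]}} ⇒ {{[S]}} ⇒ {{[[P]]}} ⇒ {{[[S]]}} ⇒ {{[[[P]]]}} ⇒ {{[[[{P}]]]}} ⇒ {{[[[{{P}}]]]}} ⇒ {{[[[{{{P}}}]]]}} ⇒ {{[[[{{{{}}}}]]]}}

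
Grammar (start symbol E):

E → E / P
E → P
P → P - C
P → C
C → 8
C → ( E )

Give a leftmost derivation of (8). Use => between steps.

E=>P=>C=>(E)=>(P)=>(C)=>(8)

E => P   [E → P]
P => C   [P → C]
C => (E)   [C → ( E )]
(E) => (P)   [E → P]
(P) => (C)   [P → C]
(C) => (8)   [C → 8]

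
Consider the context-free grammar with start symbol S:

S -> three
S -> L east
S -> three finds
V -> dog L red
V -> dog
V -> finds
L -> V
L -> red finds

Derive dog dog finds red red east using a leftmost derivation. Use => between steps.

S => L east => V east => dog L red east => dog V red east => dog dog L red red east => dog dog V red red east => dog dog finds red red east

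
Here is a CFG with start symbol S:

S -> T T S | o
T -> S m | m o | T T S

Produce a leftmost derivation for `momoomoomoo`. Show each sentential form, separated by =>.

S => TTS => TTSTS => TTSTSTS => moTSTSTS => momoSTSTS => momooTSTS => momoomoSTS => momoomooTS => momoomoomoS => momoomoomoo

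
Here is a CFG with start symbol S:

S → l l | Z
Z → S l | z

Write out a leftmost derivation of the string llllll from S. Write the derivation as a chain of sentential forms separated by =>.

S=>Z=>Sl=>Zl=>Sll=>Zll=>Slll=>Zlll=>Sllll=>llllll

S => Z   [S → Z]
Z => Sl   [Z → S l]
Sl => Zl   [S → Z]
Zl => Sll   [Z → S l]
Sll => Zll   [S → Z]
Zll => Slll   [Z → S l]
Slll => Zlll   [S → Z]
Zlll => Sllll   [Z → S l]
Sllll => llllll   [S → l l]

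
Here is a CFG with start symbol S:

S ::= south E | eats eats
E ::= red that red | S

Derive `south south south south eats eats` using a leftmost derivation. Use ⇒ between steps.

S ⇒ south E   [S ::= south E]
south E ⇒ south S   [E ::= S]
south S ⇒ south south E   [S ::= south E]
south south E ⇒ south south S   [E ::= S]
south south S ⇒ south south south E   [S ::= south E]
south south south E ⇒ south south south S   [E ::= S]
south south south S ⇒ south south south south E   [S ::= south E]
south south south south E ⇒ south south south south S   [E ::= S]
south south south south S ⇒ south south south south eats eats   [S ::= eats eats]

S ⇒ south E ⇒ south S ⇒ south south E ⇒ south south S ⇒ south south south E ⇒ south south south S ⇒ south south south south E ⇒ south south south south S ⇒ south south south south eats eats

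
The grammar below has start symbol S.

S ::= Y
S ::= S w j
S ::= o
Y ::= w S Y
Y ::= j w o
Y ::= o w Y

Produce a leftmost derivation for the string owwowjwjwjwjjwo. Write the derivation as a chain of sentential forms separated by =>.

S=>Y=>owY=>owwSY=>owwSwjY=>owwSwjwjY=>owwSwjwjwjY=>owwSwjwjwjwjY=>owwowjwjwjwjY=>owwowjwjwjwjjwo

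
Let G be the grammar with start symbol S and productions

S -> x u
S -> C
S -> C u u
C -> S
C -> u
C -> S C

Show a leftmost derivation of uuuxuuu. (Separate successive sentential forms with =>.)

S => Cuu   [S -> C u u]
Cuu => SCuu   [C -> S C]
SCuu => CuuCuu   [S -> C u u]
CuuCuu => uuuCuu   [C -> u]
uuuCuu => uuuSuu   [C -> S]
uuuSuu => uuuxuuu   [S -> x u]

S=>Cuu=>SCuu=>CuuCuu=>uuuCuu=>uuuSuu=>uuuxuuu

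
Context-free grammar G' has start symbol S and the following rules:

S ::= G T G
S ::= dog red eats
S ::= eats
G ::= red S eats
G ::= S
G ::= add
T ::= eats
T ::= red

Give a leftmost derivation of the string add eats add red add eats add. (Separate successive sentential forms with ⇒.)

S ⇒ G T G   [S ::= G T G]
G T G ⇒ S T G   [G ::= S]
S T G ⇒ G T G T G   [S ::= G T G]
G T G T G ⇒ S T G T G   [G ::= S]
S T G T G ⇒ G T G T G T G   [S ::= G T G]
G T G T G T G ⇒ add T G T G T G   [G ::= add]
add T G T G T G ⇒ add eats G T G T G   [T ::= eats]
add eats G T G T G ⇒ add eats add T G T G   [G ::= add]
add eats add T G T G ⇒ add eats add red G T G   [T ::= red]
add eats add red G T G ⇒ add eats add red add T G   [G ::= add]
add eats add red add T G ⇒ add eats add red add eats G   [T ::= eats]
add eats add red add eats G ⇒ add eats add red add eats add   [G ::= add]

S ⇒ G T G ⇒ S T G ⇒ G T G T G ⇒ S T G T G ⇒ G T G T G T G ⇒ add T G T G T G ⇒ add eats G T G T G ⇒ add eats add T G T G ⇒ add eats add red G T G ⇒ add eats add red add T G ⇒ add eats add red add eats G ⇒ add eats add red add eats add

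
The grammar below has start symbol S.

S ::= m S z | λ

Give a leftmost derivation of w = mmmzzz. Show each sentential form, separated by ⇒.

S ⇒ mSz   [S ::= m S z]
mSz ⇒ mmSzz   [S ::= m S z]
mmSzz ⇒ mmmSzzz   [S ::= m S z]
mmmSzzz ⇒ mmmzzz   [S ::= λ]

S⇒mSz⇒mmSzz⇒mmmSzzz⇒mmmzzz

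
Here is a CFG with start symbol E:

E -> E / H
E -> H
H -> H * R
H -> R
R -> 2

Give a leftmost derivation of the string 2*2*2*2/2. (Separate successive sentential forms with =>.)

E => E/H => H/H => H*R/H => H*R*R/H => H*R*R*R/H => R*R*R*R/H => 2*R*R*R/H => 2*2*R*R/H => 2*2*2*R/H => 2*2*2*2/H => 2*2*2*2/R => 2*2*2*2/2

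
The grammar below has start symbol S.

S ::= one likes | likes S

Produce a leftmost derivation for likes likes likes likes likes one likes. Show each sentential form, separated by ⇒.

S ⇒ likes S   [S ::= likes S]
likes S ⇒ likes likes S   [S ::= likes S]
likes likes S ⇒ likes likes likes S   [S ::= likes S]
likes likes likes S ⇒ likes likes likes likes S   [S ::= likes S]
likes likes likes likes S ⇒ likes likes likes likes likes S   [S ::= likes S]
likes likes likes likes likes S ⇒ likes likes likes likes likes one likes   [S ::= one likes]

S ⇒ likes S ⇒ likes likes S ⇒ likes likes likes S ⇒ likes likes likes likes S ⇒ likes likes likes likes likes S ⇒ likes likes likes likes likes one likes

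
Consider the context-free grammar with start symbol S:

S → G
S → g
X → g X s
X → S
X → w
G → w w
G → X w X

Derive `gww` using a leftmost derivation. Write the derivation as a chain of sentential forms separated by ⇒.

S ⇒ G ⇒ XwX ⇒ SwX ⇒ gwX ⇒ gww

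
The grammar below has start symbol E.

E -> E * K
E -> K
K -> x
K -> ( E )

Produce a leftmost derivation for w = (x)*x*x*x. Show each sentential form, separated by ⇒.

E⇒E*K⇒E*K*K⇒E*K*K*K⇒K*K*K*K⇒(E)*K*K*K⇒(K)*K*K*K⇒(x)*K*K*K⇒(x)*x*K*K⇒(x)*x*x*K⇒(x)*x*x*x

E ⇒ E*K   [E -> E * K]
E*K ⇒ E*K*K   [E -> E * K]
E*K*K ⇒ E*K*K*K   [E -> E * K]
E*K*K*K ⇒ K*K*K*K   [E -> K]
K*K*K*K ⇒ (E)*K*K*K   [K -> ( E )]
(E)*K*K*K ⇒ (K)*K*K*K   [E -> K]
(K)*K*K*K ⇒ (x)*K*K*K   [K -> x]
(x)*K*K*K ⇒ (x)*x*K*K   [K -> x]
(x)*x*K*K ⇒ (x)*x*x*K   [K -> x]
(x)*x*x*K ⇒ (x)*x*x*x   [K -> x]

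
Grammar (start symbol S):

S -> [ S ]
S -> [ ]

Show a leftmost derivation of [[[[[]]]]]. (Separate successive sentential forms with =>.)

S=>[S]=>[[S]]=>[[[S]]]=>[[[[S]]]]=>[[[[[]]]]]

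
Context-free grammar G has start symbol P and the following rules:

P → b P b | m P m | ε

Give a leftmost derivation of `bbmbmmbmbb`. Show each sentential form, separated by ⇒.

P ⇒ bPb   [P → b P b]
bPb ⇒ bbPbb   [P → b P b]
bbPbb ⇒ bbmPmbb   [P → m P m]
bbmPmbb ⇒ bbmbPbmbb   [P → b P b]
bbmbPbmbb ⇒ bbmbmPmbmbb   [P → m P m]
bbmbmPmbmbb ⇒ bbmbmmbmbb   [P → ε]

P⇒bPb⇒bbPbb⇒bbmPmbb⇒bbmbPbmbb⇒bbmbmPmbmbb⇒bbmbmmbmbb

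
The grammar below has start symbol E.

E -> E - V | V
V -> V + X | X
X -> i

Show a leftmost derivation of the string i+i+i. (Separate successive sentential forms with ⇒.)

E ⇒ V ⇒ V+X ⇒ V+X+X ⇒ X+X+X ⇒ i+X+X ⇒ i+i+X ⇒ i+i+i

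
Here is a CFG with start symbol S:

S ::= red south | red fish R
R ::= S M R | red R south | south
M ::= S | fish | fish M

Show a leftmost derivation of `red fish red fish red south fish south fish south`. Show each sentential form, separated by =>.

S => red fish R => red fish S M R => red fish red fish R M R => red fish red fish S M R M R => red fish red fish red south M R M R => red fish red fish red south fish R M R => red fish red fish red south fish south M R => red fish red fish red south fish south fish R => red fish red fish red south fish south fish south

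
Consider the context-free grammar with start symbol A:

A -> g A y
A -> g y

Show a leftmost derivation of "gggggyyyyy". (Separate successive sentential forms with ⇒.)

A ⇒ gAy   [A -> g A y]
gAy ⇒ ggAyy   [A -> g A y]
ggAyy ⇒ gggAyyy   [A -> g A y]
gggAyyy ⇒ ggggAyyyy   [A -> g A y]
ggggAyyyy ⇒ gggggyyyyy   [A -> g y]

A ⇒ gAy ⇒ ggAyy ⇒ gggAyyy ⇒ ggggAyyyy ⇒ gggggyyyyy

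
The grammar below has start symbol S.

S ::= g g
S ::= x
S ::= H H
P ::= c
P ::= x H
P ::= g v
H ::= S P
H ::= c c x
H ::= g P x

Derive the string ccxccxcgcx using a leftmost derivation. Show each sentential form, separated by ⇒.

S⇒HH⇒SPH⇒HHPH⇒ccxHPH⇒ccxccxPH⇒ccxccxcH⇒ccxccxcgPx⇒ccxccxcgcx

S ⇒ HH   [S ::= H H]
HH ⇒ SPH   [H ::= S P]
SPH ⇒ HHPH   [S ::= H H]
HHPH ⇒ ccxHPH   [H ::= c c x]
ccxHPH ⇒ ccxccxPH   [H ::= c c x]
ccxccxPH ⇒ ccxccxcH   [P ::= c]
ccxccxcH ⇒ ccxccxcgPx   [H ::= g P x]
ccxccxcgPx ⇒ ccxccxcgcx   [P ::= c]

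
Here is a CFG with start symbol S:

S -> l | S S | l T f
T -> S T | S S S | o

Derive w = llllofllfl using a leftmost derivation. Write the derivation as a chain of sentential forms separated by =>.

S => SS => lTfS => lSSSfS => lSSSSfS => llSSSfS => lllSSfS => llllTfSfS => llllofSfS => llllofSSfS => lllloflSfS => llllofllfS => llllofllfl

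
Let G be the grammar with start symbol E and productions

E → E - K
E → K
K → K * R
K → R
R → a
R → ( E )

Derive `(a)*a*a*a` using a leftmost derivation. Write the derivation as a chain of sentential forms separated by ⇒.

E⇒K⇒K*R⇒K*R*R⇒K*R*R*R⇒R*R*R*R⇒(E)*R*R*R⇒(K)*R*R*R⇒(R)*R*R*R⇒(a)*R*R*R⇒(a)*a*R*R⇒(a)*a*a*R⇒(a)*a*a*a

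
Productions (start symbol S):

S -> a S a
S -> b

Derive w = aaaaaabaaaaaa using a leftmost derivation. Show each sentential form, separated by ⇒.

S ⇒ aSa ⇒ aaSaa ⇒ aaaSaaa ⇒ aaaaSaaaa ⇒ aaaaaSaaaaa ⇒ aaaaaaSaaaaaa ⇒ aaaaaabaaaaaa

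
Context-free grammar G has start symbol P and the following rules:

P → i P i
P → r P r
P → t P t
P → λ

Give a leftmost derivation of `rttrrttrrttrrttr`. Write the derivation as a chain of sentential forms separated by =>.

P => rPr => rtPtr => rttPttr => rttrPrttr => rttrrPrrttr => rttrrtPtrrttr => rttrrttPttrrttr => rttrrttrPrttrrttr => rttrrttrrttrrttr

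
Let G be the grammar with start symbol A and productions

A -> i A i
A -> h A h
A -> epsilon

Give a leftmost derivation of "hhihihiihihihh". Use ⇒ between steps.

A ⇒ hAh   [A -> h A h]
hAh ⇒ hhAhh   [A -> h A h]
hhAhh ⇒ hhiAihh   [A -> i A i]
hhiAihh ⇒ hhihAhihh   [A -> h A h]
hhihAhihh ⇒ hhihiAihihh   [A -> i A i]
hhihiAihihh ⇒ hhihihAhihihh   [A -> h A h]
hhihihAhihihh ⇒ hhihihiAihihihh   [A -> i A i]
hhihihiAihihihh ⇒ hhihihiihihihh   [A -> epsilon]

A ⇒ hAh ⇒ hhAhh ⇒ hhiAihh ⇒ hhihAhihh ⇒ hhihiAihihh ⇒ hhihihAhihihh ⇒ hhihihiAihihihh ⇒ hhihihiihihihh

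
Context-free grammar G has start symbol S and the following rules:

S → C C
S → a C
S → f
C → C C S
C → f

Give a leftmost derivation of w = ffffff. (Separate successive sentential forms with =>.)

S=>CC=>CCSC=>fCSC=>fCCSSC=>ffCSSC=>fffSSC=>ffffSC=>fffffC=>ffffff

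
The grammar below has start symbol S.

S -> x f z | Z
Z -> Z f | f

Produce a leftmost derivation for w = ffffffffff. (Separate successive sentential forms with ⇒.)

S⇒Z⇒Zf⇒Zff⇒Zfff⇒Zffff⇒Zfffff⇒Zffffff⇒Zfffffff⇒Zffffffff⇒Zfffffffff⇒ffffffffff

S ⇒ Z   [S -> Z]
Z ⇒ Zf   [Z -> Z f]
Zf ⇒ Zff   [Z -> Z f]
Zff ⇒ Zfff   [Z -> Z f]
Zfff ⇒ Zffff   [Z -> Z f]
Zffff ⇒ Zfffff   [Z -> Z f]
Zfffff ⇒ Zffffff   [Z -> Z f]
Zffffff ⇒ Zfffffff   [Z -> Z f]
Zfffffff ⇒ Zffffffff   [Z -> Z f]
Zffffffff ⇒ Zfffffffff   [Z -> Z f]
Zfffffffff ⇒ ffffffffff   [Z -> f]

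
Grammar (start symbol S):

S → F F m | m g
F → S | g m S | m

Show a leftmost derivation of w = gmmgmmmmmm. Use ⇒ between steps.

S ⇒ FFm   [S → F F m]
FFm ⇒ SFm   [F → S]
SFm ⇒ FFmFm   [S → F F m]
FFmFm ⇒ SFmFm   [F → S]
SFmFm ⇒ FFmFmFm   [S → F F m]
FFmFmFm ⇒ gmSFmFmFm   [F → g m S]
gmSFmFmFm ⇒ gmmgFmFmFm   [S → m g]
gmmgFmFmFm ⇒ gmmgmmFmFm   [F → m]
gmmgmmFmFm ⇒ gmmgmmmmFm   [F → m]
gmmgmmmmFm ⇒ gmmgmmmmmm   [F → m]

S⇒FFm⇒SFm⇒FFmFm⇒SFmFm⇒FFmFmFm⇒gmSFmFmFm⇒gmmgFmFmFm⇒gmmgmmFmFm⇒gmmgmmmmFm⇒gmmgmmmmmm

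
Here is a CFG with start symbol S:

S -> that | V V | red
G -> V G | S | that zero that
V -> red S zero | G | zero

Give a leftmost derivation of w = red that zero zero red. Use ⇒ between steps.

S ⇒ V V ⇒ red S zero V ⇒ red that zero V ⇒ red that zero G ⇒ red that zero V G ⇒ red that zero zero G ⇒ red that zero zero S ⇒ red that zero zero red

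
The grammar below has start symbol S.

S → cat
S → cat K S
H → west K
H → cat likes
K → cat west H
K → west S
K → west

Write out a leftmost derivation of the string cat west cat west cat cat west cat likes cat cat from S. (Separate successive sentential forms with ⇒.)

S ⇒ cat K S   [S → cat K S]
cat K S ⇒ cat west S   [K → west]
cat west S ⇒ cat west cat K S   [S → cat K S]
cat west cat K S ⇒ cat west cat west S S   [K → west S]
cat west cat west S S ⇒ cat west cat west cat K S S   [S → cat K S]
cat west cat west cat K S S ⇒ cat west cat west cat cat west H S S   [K → cat west H]
cat west cat west cat cat west H S S ⇒ cat west cat west cat cat west cat likes S S   [H → cat likes]
cat west cat west cat cat west cat likes S S ⇒ cat west cat west cat cat west cat likes cat S   [S → cat]
cat west cat west cat cat west cat likes cat S ⇒ cat west cat west cat cat west cat likes cat cat   [S → cat]

S ⇒ cat K S ⇒ cat west S ⇒ cat west cat K S ⇒ cat west cat west S S ⇒ cat west cat west cat K S S ⇒ cat west cat west cat cat west H S S ⇒ cat west cat west cat cat west cat likes S S ⇒ cat west cat west cat cat west cat likes cat S ⇒ cat west cat west cat cat west cat likes cat cat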